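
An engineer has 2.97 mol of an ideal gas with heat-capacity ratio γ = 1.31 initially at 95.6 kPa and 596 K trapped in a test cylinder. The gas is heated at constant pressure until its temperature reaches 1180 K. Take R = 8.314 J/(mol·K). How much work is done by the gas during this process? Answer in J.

V₁ = nRT₁/P₁ = 2.97×8.314×596/95.6 = 154 L.
Isobaric: P stays 95.6 kPa; V/T = const ⇒ T₂ = 1180 K, V₂ = 305 L.
W = PΔV = 95.6×(305−154) kPa·L = 14400 J.

14400 J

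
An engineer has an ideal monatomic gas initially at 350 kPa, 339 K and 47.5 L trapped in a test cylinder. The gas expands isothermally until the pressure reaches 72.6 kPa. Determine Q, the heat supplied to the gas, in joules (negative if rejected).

26200 J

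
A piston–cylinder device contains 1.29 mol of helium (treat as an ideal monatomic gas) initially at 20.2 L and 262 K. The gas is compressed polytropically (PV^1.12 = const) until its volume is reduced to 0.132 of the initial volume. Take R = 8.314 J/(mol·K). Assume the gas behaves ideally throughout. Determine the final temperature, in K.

P₁ = nRT₁/V₁ = 1.29×8.314×262/20.2 = 139 kPa.
Polytropic n=1.12: T₂ = T₁(V₁/V₂)^(n−1) = 262×(7.58)^0.12 = 334 K; P₂ = P₁(V₁/V₂)^n = 1340 kPa.

334 K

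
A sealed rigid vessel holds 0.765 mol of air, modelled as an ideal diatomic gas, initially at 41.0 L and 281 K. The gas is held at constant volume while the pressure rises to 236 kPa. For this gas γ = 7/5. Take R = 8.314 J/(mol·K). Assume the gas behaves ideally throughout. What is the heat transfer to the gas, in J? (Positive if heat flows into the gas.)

19700 J

P₁ = nRT₁/V₁ = 0.765×8.314×281/41.0 = 43.6 kPa.
Isochoric: V stays 41.0 L; P/T = const ⇒ T₂ = 1520 K, P₂ = 236 kPa.
W = 0 (no volume change).
ΔU = nCvΔT = 0.765×20.8×(1520−281) = 19700 J.
Q = ΔU = 19700 J.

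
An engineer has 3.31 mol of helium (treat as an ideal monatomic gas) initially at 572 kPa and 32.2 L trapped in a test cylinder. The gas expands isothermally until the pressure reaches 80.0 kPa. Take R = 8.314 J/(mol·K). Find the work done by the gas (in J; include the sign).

36200 J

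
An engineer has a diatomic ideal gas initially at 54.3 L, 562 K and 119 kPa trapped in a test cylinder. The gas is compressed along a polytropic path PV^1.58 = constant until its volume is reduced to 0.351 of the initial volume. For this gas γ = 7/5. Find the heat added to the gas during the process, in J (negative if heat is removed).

4190 J

n = P₁V₁/(RT₁) = 119×54.3/(8.314×562) = 1.38 mol.
Polytropic n=1.58: T₂ = T₁(V₁/V₂)^(n−1) = 562×(2.85)^0.58 = 1030 K; P₂ = P₁(V₁/V₂)^n = 622 kPa.
W = (P₁V₁−P₂V₂)/(n−1) = (119×54.3−622×19.1)/0.58 = -9310 J.
ΔU = nCvΔT = 1.38×20.8×(1030−562) = 13500 J.
Q = ΔU + W = 4190 J.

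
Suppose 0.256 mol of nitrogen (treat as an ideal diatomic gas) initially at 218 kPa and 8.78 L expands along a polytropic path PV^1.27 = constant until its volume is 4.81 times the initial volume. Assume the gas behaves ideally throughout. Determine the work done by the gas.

T₁ = P₁V₁/(nR) = 218×8.78/(0.256×8.314) = 899 K.
Polytropic n=1.27: T₂ = T₁(V₁/V₂)^(n−1) = 899×(0.208)^0.27 = 588 K; P₂ = P₁(V₁/V₂)^n = 29.7 kPa.
W = (P₁V₁−P₂V₂)/(n−1) = (218×8.78−29.7×42.2)/0.27 = 2450 J.

2450 J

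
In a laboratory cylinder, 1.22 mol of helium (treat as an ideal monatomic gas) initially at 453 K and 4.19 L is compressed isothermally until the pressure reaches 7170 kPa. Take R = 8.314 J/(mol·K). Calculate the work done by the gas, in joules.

P₁ = nRT₁/V₁ = 1.22×8.314×453/4.19 = 1100 kPa.
Isothermal: T stays 453 K; PV = const ⇒ V₂ = 0.641 L, P₂ = 7170 kPa.
W = nRT ln(V₂/V₁) = 1.22×8.314×453×ln(0.153) = -8630 J.

-8630 J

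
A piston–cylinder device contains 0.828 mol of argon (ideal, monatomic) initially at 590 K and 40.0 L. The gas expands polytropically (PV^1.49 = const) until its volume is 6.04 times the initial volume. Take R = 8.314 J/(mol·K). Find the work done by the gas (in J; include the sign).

4850 J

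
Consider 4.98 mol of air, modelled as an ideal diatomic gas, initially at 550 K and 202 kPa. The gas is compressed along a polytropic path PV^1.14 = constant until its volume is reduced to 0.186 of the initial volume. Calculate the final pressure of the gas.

1370 kPa

V₁ = nRT₁/P₁ = 4.98×8.314×550/202 = 113 L.
Polytropic n=1.14: T₂ = T₁(V₁/V₂)^(n−1) = 550×(5.38)^0.14 = 696 K; P₂ = P₁(V₁/V₂)^n = 1370 kPa.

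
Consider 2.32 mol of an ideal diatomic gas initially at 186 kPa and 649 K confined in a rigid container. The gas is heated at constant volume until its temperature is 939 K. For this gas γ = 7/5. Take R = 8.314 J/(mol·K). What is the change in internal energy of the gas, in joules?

14000 J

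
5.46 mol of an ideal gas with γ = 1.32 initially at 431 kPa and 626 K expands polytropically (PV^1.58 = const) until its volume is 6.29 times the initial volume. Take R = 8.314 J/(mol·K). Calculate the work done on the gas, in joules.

-32100 J

V₁ = nRT₁/P₁ = 5.46×8.314×626/431 = 65.9 L.
Polytropic n=1.58: T₂ = T₁(V₁/V₂)^(n−1) = 626×(0.159)^0.58 = 215 K; P₂ = P₁(V₁/V₂)^n = 23.6 kPa.
W = (P₁V₁−P₂V₂)/(n−1) = (431×65.9−23.6×415)/0.58 = 32100 J.
Work done on the gas = −W_by = -32100 J.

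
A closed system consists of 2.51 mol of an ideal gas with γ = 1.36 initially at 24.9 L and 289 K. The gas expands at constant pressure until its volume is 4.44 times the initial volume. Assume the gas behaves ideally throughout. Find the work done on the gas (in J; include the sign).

-20700 J

P₁ = nRT₁/V₁ = 2.51×8.314×289/24.9 = 242 kPa.
Isobaric: P stays 242 kPa; V/T = const ⇒ T₂ = 1280 K, V₂ = 111 L.
W = PΔV = 242×(111−24.9) kPa·L = 20700 J.
Work done on the gas = −W_by = -20700 J.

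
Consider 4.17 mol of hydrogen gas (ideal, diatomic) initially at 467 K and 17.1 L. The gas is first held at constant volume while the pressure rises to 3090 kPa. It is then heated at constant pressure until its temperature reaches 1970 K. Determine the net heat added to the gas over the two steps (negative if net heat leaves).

146000 J

P₁ = nRT₁/V₁ = 4.17×8.314×467/17.1 = 947 kPa.
Step 1 — Isochoric: V stays 17.1 L; P/T = const ⇒ T₂ = 1520 K, P₂ = 3090 kPa.
W = 0 (no volume change).
ΔU = nCvΔT = 4.17×20.8×(1520−467) = 91600 J.
Q = ΔU = 91600 J.
State after step 1: P = 3090 kPa, V = 17.1 L, T = 1520 K.
Step 2 — Isobaric: P stays 3090 kPa; V/T = const ⇒ T₂ = 1970 K, V₂ = 22.1 L.
W = PΔV = 3090×(22.1−17.1) kPa·L = 15500 J.
ΔU = nCvΔT = 4.17×20.8×(1970−1520) = 38600 J.
Q = ΔU + W = nCpΔT = 54100 J.
Net over both steps: W = 15500 J, Q = 146000 J, ΔU = 130000 J.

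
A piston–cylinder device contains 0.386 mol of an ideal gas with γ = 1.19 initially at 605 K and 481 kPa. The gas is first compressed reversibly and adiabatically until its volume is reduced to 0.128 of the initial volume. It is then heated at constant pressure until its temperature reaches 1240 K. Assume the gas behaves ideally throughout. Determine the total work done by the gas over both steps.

-3770 J

V₁ = nRT₁/P₁ = 0.386×8.314×605/481 = 4.04 L.
Step 1 — Adiabatic: TV^(γ−1) = const ⇒ T₂ = 605×(7.81)^0.190 = 894 K; PV^γ = const ⇒ P₂ = 5550 kPa.
ΔU = nCvΔT = 0.386×43.8×(894−605) = 4880 J.
Q = 0 for an adiabatic process, so W = −ΔU = -4880 J.
State after step 1: P = 5550 kPa, V = 0.517 L, T = 894 K.
Step 2 — Isobaric: P stays 5550 kPa; V/T = const ⇒ T₂ = 1240 K, V₂ = 0.717 L.
W = PΔV = 5550×(0.717−0.517) kPa·L = 1110 J.
ΔU = nCvΔT = 0.386×43.8×(1240−894) = 5840 J.
Q = ΔU + W = nCpΔT = 6950 J.
Net over both steps: W = -3770 J, Q = 6950 J, ΔU = 10700 J.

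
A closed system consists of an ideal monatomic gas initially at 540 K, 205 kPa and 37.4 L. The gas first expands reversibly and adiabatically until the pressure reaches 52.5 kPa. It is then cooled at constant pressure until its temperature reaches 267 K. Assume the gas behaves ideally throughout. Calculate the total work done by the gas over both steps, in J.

4180 J

n = P₁V₁/(RT₁) = 205×37.4/(8.314×540) = 1.71 mol.
Step 1 — Adiabatic: T₂/T₁ = (P₂/P₁)^((γ−1)/γ) ⇒ T₂ = 540×(0.256)^0.400 = 313 K; V₂ = 84.7 L.
ΔU = nCvΔT = 1.71×12.5×(313−540) = -4830 J.
Q = 0 for an adiabatic process, so W = −ΔU = 4830 J.
State after step 1: P = 52.5 kPa, V = 84.7 L, T = 313 K.
Step 2 — Isobaric: P stays 52.5 kPa; V/T = const ⇒ T₂ = 267 K, V₂ = 72.2 L.
W = PΔV = 52.5×(72.2−84.7) kPa·L = -655 J.
ΔU = nCvΔT = 1.71×12.5×(267−313) = -983 J.
Q = ΔU + W = nCpΔT = -1640 J.
Net over both steps: W = 4180 J, Q = -1640 J, ΔU = -5810 J.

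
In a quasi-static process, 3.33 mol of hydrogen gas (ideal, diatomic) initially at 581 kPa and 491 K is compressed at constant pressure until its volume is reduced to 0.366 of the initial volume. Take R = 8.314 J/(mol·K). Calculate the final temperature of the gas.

180 K

V₁ = nRT₁/P₁ = 3.33×8.314×491/581 = 23.4 L.
Isobaric: P stays 581 kPa; V/T = const ⇒ T₂ = 180 K, V₂ = 8.56 L.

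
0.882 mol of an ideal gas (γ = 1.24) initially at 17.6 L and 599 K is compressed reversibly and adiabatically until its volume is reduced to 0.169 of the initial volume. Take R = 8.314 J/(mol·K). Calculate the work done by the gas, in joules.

P₁ = nRT₁/V₁ = 0.882×8.314×599/17.6 = 250 kPa.
Adiabatic: TV^(γ−1) = const ⇒ T₂ = 599×(5.92)^0.240 = 918 K; PV^γ = const ⇒ P₂ = 2260 kPa.
ΔU = nCvΔT = 0.882×34.6×(918−599) = 9740 J.
Q = 0 for an adiabatic process, so W = −ΔU = -9740 J.

-9740 J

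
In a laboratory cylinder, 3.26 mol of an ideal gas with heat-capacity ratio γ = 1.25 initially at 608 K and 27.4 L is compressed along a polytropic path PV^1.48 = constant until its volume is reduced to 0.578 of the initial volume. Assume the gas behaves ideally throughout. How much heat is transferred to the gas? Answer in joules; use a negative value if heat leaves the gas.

9510 J

P₁ = nRT₁/V₁ = 3.26×8.314×608/27.4 = 601 kPa.
Polytropic n=1.48: T₂ = T₁(V₁/V₂)^(n−1) = 608×(1.73)^0.48 = 791 K; P₂ = P₁(V₁/V₂)^n = 1350 kPa.
W = (P₁V₁−P₂V₂)/(n−1) = (601×27.4−1350×15.8)/0.48 = -10300 J.
ΔU = nCvΔT = 3.26×33.3×(791−608) = 19800 J.
Q = ΔU + W = 9510 J.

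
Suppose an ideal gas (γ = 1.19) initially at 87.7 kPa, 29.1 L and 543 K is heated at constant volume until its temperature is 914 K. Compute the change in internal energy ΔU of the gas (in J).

9180 J

n = P₁V₁/(RT₁) = 87.7×29.1/(8.314×543) = 0.565 mol.
Isochoric: V stays 29.1 L; P/T = const ⇒ T₂ = 914 K, P₂ = 148 kPa.
For an ideal gas ΔU = nCvΔT with Cv = R/(γ−1) = 43.8 J/(mol·K).
ΔU = 0.565×43.8×(914−543) = 9180 J.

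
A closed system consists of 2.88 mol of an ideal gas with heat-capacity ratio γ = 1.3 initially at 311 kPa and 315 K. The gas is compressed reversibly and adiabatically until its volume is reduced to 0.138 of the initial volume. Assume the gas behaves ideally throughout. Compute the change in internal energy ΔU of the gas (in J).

20400 J

V₁ = nRT₁/P₁ = 2.88×8.314×315/311 = 24.3 L.
Adiabatic: TV^(γ−1) = const ⇒ T₂ = 315×(7.25)^0.300 = 571 K; PV^γ = const ⇒ P₂ = 4080 kPa.
For an ideal gas ΔU = nCvΔT with Cv = R/(γ−1) = 27.7 J/(mol·K).
ΔU = 2.88×27.7×(571−315) = 20400 J.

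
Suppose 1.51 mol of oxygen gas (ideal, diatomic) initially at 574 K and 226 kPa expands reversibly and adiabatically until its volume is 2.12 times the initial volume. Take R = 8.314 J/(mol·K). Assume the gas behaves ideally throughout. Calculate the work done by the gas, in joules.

V₁ = nRT₁/P₁ = 1.51×8.314×574/226 = 31.9 L.
Adiabatic: TV^(γ−1) = const ⇒ T₂ = 574×(0.472)^0.400 = 425 K; PV^γ = const ⇒ P₂ = 78.9 kPa.
ΔU = nCvΔT = 1.51×20.8×(425−574) = -4680 J.
Q = 0 for an adiabatic process, so W = −ΔU = 4680 J.

4680 J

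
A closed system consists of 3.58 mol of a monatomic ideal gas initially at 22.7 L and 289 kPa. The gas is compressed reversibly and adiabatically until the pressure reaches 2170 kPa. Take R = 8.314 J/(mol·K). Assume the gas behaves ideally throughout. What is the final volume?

6.77 L

T₁ = P₁V₁/(nR) = 289×22.7/(3.58×8.314) = 220 K.
Adiabatic: T₂/T₁ = (P₂/P₁)^((γ−1)/γ) ⇒ T₂ = 220×(7.51)^0.400 = 494 K; V₂ = 6.77 L.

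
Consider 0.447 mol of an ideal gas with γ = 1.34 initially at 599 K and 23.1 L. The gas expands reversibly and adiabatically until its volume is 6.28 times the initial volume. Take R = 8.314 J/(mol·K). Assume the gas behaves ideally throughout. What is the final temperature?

321 K

P₁ = nRT₁/V₁ = 0.447×8.314×599/23.1 = 96.4 kPa.
Adiabatic: TV^(γ−1) = const ⇒ T₂ = 599×(0.159)^0.340 = 321 K; PV^γ = const ⇒ P₂ = 8.22 kPa.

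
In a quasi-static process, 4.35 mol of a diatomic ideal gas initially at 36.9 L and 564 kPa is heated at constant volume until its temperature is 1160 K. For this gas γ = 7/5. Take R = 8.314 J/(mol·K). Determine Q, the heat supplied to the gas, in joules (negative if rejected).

T₁ = P₁V₁/(nR) = 564×36.9/(4.35×8.314) = 575 K.
Isochoric: V stays 36.9 L; P/T = const ⇒ T₂ = 1160 K, P₂ = 1140 kPa.
W = 0 (no volume change).
ΔU = nCvΔT = 4.35×20.8×(1160−575) = 52900 J.
Q = ΔU = 52900 J.

52900 J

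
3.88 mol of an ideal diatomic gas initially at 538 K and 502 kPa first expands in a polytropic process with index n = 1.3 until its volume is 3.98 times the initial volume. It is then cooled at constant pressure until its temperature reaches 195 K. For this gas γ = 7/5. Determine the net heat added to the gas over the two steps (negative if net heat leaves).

-13200 J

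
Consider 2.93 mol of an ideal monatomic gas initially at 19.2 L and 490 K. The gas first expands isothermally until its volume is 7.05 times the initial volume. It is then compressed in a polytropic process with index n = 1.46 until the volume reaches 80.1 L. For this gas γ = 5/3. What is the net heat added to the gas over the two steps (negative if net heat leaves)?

21100 J

P₁ = nRT₁/V₁ = 2.93×8.314×490/19.2 = 622 kPa.
Step 1 — Isothermal: T stays 490 K; PV = const ⇒ V₂ = 135 L, P₂ = 88.2 kPa.
ΔU = 0 (ideal gas, T constant).
W = nRT ln(V₂/V₁) = 2.93×8.314×490×ln(7.05) = 23300 J.
Q = ΔU + W = 23300 J.
State after step 1: P = 88.2 kPa, V = 135 L, T = 490 K.
Step 2 — Polytropic n=1.46: T₂ = T₁(V₁/V₂)^(n−1) = 490×(1.69)^0.46 = 624 K; P₂ = P₁(V₁/V₂)^n = 190 kPa.
W = (P₁V₁−P₂V₂)/(n−1) = (88.2×135−190×80.1)/0.46 = -7080 J.
ΔU = nCvΔT = 2.93×12.5×(624−490) = 4890 J.
Q = ΔU + W = -2200 J.
Net over both steps: W = 16200 J, Q = 21100 J, ΔU = 4890 J.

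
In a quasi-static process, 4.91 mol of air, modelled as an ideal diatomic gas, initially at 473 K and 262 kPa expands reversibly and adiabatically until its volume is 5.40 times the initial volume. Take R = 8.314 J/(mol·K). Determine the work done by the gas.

V₁ = nRT₁/P₁ = 4.91×8.314×473/262 = 73.7 L.
Adiabatic: TV^(γ−1) = const ⇒ T₂ = 473×(0.185)^0.400 = 241 K; PV^γ = const ⇒ P₂ = 24.7 kPa.
ΔU = nCvΔT = 4.91×20.8×(241−473) = -23700 J.
Q = 0 for an adiabatic process, so W = −ΔU = 23700 J.

23700 J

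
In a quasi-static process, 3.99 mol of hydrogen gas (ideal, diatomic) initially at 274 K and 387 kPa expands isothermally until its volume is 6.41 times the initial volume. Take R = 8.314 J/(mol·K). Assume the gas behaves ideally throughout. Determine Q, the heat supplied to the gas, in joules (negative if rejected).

V₁ = nRT₁/P₁ = 3.99×8.314×274/387 = 23.5 L.
Isothermal: T stays 274 K; PV = const ⇒ V₂ = 151 L, P₂ = 60.4 kPa.
ΔU = 0 (ideal gas, T constant).
W = nRT ln(V₂/V₁) = 3.99×8.314×274×ln(6.41) = 16900 J.
Q = ΔU + W = 16900 J.

16900 J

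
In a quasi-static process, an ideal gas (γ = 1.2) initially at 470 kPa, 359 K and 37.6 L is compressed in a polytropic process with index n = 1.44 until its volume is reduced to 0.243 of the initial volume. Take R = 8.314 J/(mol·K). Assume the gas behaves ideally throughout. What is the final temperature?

Polytropic n=1.44: T₂ = T₁(V₁/V₂)^(n−1) = 359×(4.12)^0.44 = 669 K; P₂ = P₁(V₁/V₂)^n = 3600 kPa.

669 K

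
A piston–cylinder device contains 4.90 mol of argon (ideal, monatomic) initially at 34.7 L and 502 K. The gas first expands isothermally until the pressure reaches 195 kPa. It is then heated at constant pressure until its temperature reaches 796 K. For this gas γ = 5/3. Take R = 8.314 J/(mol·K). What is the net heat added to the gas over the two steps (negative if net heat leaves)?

P₁ = nRT₁/V₁ = 4.90×8.314×502/34.7 = 589 kPa.
Step 1 — Isothermal: T stays 502 K; PV = const ⇒ V₂ = 105 L, P₂ = 195 kPa.
ΔU = 0 (ideal gas, T constant).
W = nRT ln(V₂/V₁) = 4.90×8.314×502×ln(3.02) = 22600 J.
Q = ΔU + W = 22600 J.
State after step 1: P = 195 kPa, V = 105 L, T = 502 K.
Step 2 — Isobaric: P stays 195 kPa; V/T = const ⇒ T₂ = 796 K, V₂ = 166 L.
W = PΔV = 195×(166−105) kPa·L = 12000 J.
ΔU = nCvΔT = 4.90×12.5×(796−502) = 18000 J.
Q = ΔU + W = nCpΔT = 29900 J.
Net over both steps: W = 34600 J, Q = 52600 J, ΔU = 18000 J.

52600 J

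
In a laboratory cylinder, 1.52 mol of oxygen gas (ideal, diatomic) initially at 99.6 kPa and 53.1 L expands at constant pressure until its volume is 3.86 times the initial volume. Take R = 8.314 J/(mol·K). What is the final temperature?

T₁ = P₁V₁/(nR) = 99.6×53.1/(1.52×8.314) = 419 K.
Isobaric: P stays 99.6 kPa; V/T = const ⇒ T₂ = 1620 K, V₂ = 205 L.

1620 K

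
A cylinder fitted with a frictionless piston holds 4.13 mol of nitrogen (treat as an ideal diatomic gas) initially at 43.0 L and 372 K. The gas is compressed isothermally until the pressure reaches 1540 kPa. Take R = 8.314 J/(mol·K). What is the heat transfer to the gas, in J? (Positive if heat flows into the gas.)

P₁ = nRT₁/V₁ = 4.13×8.314×372/43.0 = 297 kPa.
Isothermal: T stays 372 K; PV = const ⇒ V₂ = 8.29 L, P₂ = 1540 kPa.
ΔU = 0 (ideal gas, T constant).
W = nRT ln(V₂/V₁) = 4.13×8.314×372×ln(0.193) = -21000 J.
Q = ΔU + W = -21000 J.

-21000 J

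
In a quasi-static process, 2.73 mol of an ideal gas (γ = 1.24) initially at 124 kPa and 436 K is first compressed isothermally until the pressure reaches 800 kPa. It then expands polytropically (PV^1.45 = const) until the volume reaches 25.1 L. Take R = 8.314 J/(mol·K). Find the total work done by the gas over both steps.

-12500 J

V₁ = nRT₁/P₁ = 2.73×8.314×436/124 = 79.8 L.
Step 1 — Isothermal: T stays 436 K; PV = const ⇒ V₂ = 12.4 L, P₂ = 800 kPa.
ΔU = 0 (ideal gas, T constant).
W = nRT ln(V₂/V₁) = 2.73×8.314×436×ln(0.155) = -18400 J.
Q = ΔU + W = -18400 J.
State after step 1: P = 800 kPa, V = 12.4 L, T = 436 K.
Step 2 — Polytropic n=1.45: T₂ = T₁(V₁/V₂)^(n−1) = 436×(0.493)^0.45 = 317 K; P₂ = P₁(V₁/V₂)^n = 287 kPa.
W = (P₁V₁−P₂V₂)/(n−1) = (800×12.4−287×25.1)/0.45 = 6000 J.
ΔU = nCvΔT = 2.73×34.6×(317−436) = -11200 J.
Q = ΔU + W = -5250 J.
Net over both steps: W = -12500 J, Q = -23700 J, ΔU = -11200 J.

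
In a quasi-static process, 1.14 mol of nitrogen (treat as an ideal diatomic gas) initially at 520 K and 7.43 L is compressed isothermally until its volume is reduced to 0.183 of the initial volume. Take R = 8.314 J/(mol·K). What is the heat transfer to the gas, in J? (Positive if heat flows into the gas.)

P₁ = nRT₁/V₁ = 1.14×8.314×520/7.43 = 663 kPa.
Isothermal: T stays 520 K; PV = const ⇒ V₂ = 1.36 L, P₂ = 3620 kPa.
ΔU = 0 (ideal gas, T constant).
W = nRT ln(V₂/V₁) = 1.14×8.314×520×ln(0.183) = -8370 J.
Q = ΔU + W = -8370 J.

-8370 J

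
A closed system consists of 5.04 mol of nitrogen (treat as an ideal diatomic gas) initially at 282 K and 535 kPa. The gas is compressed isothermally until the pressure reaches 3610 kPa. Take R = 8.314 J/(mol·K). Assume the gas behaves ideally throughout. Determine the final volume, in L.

V₁ = nRT₁/P₁ = 5.04×8.314×282/535 = 22.1 L.
Isothermal: T stays 282 K; PV = const ⇒ V₂ = 3.27 L, P₂ = 3610 kPa.

3.27 L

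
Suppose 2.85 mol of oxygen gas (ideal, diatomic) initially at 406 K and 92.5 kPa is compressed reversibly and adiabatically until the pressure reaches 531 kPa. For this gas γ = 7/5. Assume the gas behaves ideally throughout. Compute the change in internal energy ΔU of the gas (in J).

15600 J

V₁ = nRT₁/P₁ = 2.85×8.314×406/92.5 = 104 L.
Adiabatic: T₂/T₁ = (P₂/P₁)^((γ−1)/γ) ⇒ T₂ = 406×(5.74)^0.286 = 669 K; V₂ = 29.8 L.
For an ideal gas ΔU = nCvΔT with Cv = (5/2)R = 20.8 J/(mol·K).
ΔU = 2.85×20.8×(669−406) = 15600 J.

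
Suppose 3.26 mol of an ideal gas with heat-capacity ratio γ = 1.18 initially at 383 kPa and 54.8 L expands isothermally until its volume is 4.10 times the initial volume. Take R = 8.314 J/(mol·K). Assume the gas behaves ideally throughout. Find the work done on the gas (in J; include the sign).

T₁ = P₁V₁/(nR) = 383×54.8/(3.26×8.314) = 774 K.
Isothermal: T stays 774 K; PV = const ⇒ V₂ = 225 L, P₂ = 93.4 kPa.
W = nRT ln(V₂/V₁) = 3.26×8.314×774×ln(4.10) = 29600 J.
Work done on the gas = −W_by = -29600 J.

-29600 J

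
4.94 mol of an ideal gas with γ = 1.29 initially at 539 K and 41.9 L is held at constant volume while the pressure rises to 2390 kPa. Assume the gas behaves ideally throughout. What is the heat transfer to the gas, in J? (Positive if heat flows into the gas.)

269000 J

P₁ = nRT₁/V₁ = 4.94×8.314×539/41.9 = 528 kPa.
Isochoric: V stays 41.9 L; P/T = const ⇒ T₂ = 2440 K, P₂ = 2390 kPa.
W = 0 (no volume change).
ΔU = nCvΔT = 4.94×28.7×(2440−539) = 269000 J.
Q = ΔU = 269000 J.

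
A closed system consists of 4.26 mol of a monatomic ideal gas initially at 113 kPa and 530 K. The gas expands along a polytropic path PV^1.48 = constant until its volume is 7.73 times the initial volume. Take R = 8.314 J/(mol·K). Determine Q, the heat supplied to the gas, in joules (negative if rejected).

V₁ = nRT₁/P₁ = 4.26×8.314×530/113 = 166 L.
Polytropic n=1.48: T₂ = T₁(V₁/V₂)^(n−1) = 530×(0.129)^0.48 = 199 K; P₂ = P₁(V₁/V₂)^n = 5.48 kPa.
W = (P₁V₁−P₂V₂)/(n−1) = (113×166−5.48×1280)/0.48 = 24500 J.
ΔU = nCvΔT = 4.26×12.5×(199−530) = -17600 J.
Q = ΔU + W = 6850 J.

6850 J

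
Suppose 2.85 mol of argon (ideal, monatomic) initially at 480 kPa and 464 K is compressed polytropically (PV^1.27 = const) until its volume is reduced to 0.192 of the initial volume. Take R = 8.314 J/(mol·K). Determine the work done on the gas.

22900 J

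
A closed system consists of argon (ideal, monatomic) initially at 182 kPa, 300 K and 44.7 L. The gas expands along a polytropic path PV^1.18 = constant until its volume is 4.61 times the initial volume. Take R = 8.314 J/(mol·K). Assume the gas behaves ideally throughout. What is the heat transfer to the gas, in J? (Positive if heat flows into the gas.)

7930 J

n = P₁V₁/(RT₁) = 182×44.7/(8.314×300) = 3.26 mol.
Polytropic n=1.18: T₂ = T₁(V₁/V₂)^(n−1) = 300×(0.217)^0.18 = 228 K; P₂ = P₁(V₁/V₂)^n = 30.0 kPa.
W = (P₁V₁−P₂V₂)/(n−1) = (182×44.7−30.0×206)/0.18 = 10900 J.
ΔU = nCvΔT = 3.26×12.5×(228−300) = -2930 J.
Q = ΔU + W = 7930 J.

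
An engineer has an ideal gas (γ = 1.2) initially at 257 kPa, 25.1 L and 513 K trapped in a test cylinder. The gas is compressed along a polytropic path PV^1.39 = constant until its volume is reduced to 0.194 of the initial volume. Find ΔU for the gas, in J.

28900 J

n = P₁V₁/(RT₁) = 257×25.1/(8.314×513) = 1.51 mol.
Polytropic n=1.39: T₂ = T₁(V₁/V₂)^(n−1) = 513×(5.15)^0.39 = 972 K; P₂ = P₁(V₁/V₂)^n = 2510 kPa.
For an ideal gas ΔU = nCvΔT with Cv = R/(γ−1) = 41.6 J/(mol·K).
ΔU = 1.51×41.6×(972−513) = 28900 J.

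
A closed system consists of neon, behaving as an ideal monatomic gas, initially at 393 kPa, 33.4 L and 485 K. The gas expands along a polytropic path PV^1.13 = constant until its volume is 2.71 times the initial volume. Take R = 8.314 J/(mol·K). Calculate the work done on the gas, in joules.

-12300 J

n = P₁V₁/(RT₁) = 393×33.4/(8.314×485) = 3.26 mol.
Polytropic n=1.13: T₂ = T₁(V₁/V₂)^(n−1) = 485×(0.369)^0.13 = 426 K; P₂ = P₁(V₁/V₂)^n = 127 kPa.
W = (P₁V₁−P₂V₂)/(n−1) = (393×33.4−127×90.5)/0.13 = 12300 J.
Work done on the gas = −W_by = -12300 J.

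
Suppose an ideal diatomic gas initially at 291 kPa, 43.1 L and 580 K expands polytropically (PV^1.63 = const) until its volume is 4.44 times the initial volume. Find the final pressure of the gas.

25.6 kPa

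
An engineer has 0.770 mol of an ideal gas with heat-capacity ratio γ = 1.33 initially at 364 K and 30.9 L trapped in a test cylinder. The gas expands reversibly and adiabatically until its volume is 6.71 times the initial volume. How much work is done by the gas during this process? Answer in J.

3290 J

P₁ = nRT₁/V₁ = 0.770×8.314×364/30.9 = 75.4 kPa.
Adiabatic: TV^(γ−1) = const ⇒ T₂ = 364×(0.149)^0.330 = 194 K; PV^γ = const ⇒ P₂ = 6.00 kPa.
ΔU = nCvΔT = 0.770×25.2×(194−364) = -3290 J.
Q = 0 for an adiabatic process, so W = −ΔU = 3290 J.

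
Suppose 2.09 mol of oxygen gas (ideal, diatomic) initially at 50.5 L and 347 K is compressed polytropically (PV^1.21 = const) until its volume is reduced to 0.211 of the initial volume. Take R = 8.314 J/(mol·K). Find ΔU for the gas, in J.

5830 J

P₁ = nRT₁/V₁ = 2.09×8.314×347/50.5 = 119 kPa.
Polytropic n=1.21: T₂ = T₁(V₁/V₂)^(n−1) = 347×(4.74)^0.21 = 481 K; P₂ = P₁(V₁/V₂)^n = 785 kPa.
For an ideal gas ΔU = nCvΔT with Cv = (5/2)R = 20.8 J/(mol·K).
ΔU = 2.09×20.8×(481−347) = 5830 J.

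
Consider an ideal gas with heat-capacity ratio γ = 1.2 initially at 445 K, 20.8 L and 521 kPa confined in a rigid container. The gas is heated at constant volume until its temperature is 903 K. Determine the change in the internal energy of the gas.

n = P₁V₁/(RT₁) = 521×20.8/(8.314×445) = 2.93 mol.
Isochoric: V stays 20.8 L; P/T = const ⇒ T₂ = 903 K, P₂ = 1060 kPa.
For an ideal gas ΔU = nCvΔT with Cv = R/(γ−1) = 41.6 J/(mol·K).
ΔU = 2.93×41.6×(903−445) = 55800 J.

55800 J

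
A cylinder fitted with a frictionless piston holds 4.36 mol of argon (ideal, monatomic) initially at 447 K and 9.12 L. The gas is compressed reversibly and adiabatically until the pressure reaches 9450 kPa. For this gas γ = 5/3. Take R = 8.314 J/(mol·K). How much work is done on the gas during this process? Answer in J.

P₁ = nRT₁/V₁ = 4.36×8.314×447/9.12 = 1780 kPa.
Adiabatic: T₂/T₁ = (P₂/P₁)^((γ−1)/γ) ⇒ T₂ = 447×(5.32)^0.400 = 872 K; V₂ = 3.35 L.
ΔU = nCvΔT = 4.36×12.5×(872−447) = 23100 J.
Q = 0 for an adiabatic process, so W = −ΔU = -23100 J.
Work done on the gas = −W_by = 23100 J.

23100 J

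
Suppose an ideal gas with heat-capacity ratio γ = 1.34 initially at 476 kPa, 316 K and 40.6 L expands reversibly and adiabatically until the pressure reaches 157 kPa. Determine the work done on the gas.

n = P₁V₁/(RT₁) = 476×40.6/(8.314×316) = 7.36 mol.
Adiabatic: T₂/T₁ = (P₂/P₁)^((γ−1)/γ) ⇒ T₂ = 316×(0.330)^0.254 = 238 K; V₂ = 92.9 L.
ΔU = nCvΔT = 7.36×24.5×(238−316) = -13900 J.
Q = 0 for an adiabatic process, so W = −ΔU = 13900 J.
Work done on the gas = −W_by = -13900 J.

-13900 J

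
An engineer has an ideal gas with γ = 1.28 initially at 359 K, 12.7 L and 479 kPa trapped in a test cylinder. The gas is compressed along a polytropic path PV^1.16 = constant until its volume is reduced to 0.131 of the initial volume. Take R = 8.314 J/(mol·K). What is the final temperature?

497 K

Polytropic n=1.16: T₂ = T₁(V₁/V₂)^(n−1) = 359×(7.63)^0.16 = 497 K; P₂ = P₁(V₁/V₂)^n = 5060 kPa.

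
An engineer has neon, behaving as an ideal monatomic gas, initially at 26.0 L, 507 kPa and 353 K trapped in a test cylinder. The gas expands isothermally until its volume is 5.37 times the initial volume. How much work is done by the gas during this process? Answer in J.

22200 J

n = P₁V₁/(RT₁) = 507×26.0/(8.314×353) = 4.49 mol.
Isothermal: T stays 353 K; PV = const ⇒ V₂ = 140 L, P₂ = 94.4 kPa.
W = nRT ln(V₂/V₁) = 4.49×8.314×353×ln(5.37) = 22200 J.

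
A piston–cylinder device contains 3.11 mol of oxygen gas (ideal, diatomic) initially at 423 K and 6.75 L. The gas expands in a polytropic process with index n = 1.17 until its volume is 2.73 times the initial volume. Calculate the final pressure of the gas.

P₁ = nRT₁/V₁ = 3.11×8.314×423/6.75 = 1620 kPa.
Polytropic n=1.17: T₂ = T₁(V₁/V₂)^(n−1) = 423×(0.366)^0.17 = 357 K; P₂ = P₁(V₁/V₂)^n = 500 kPa.

500 kPa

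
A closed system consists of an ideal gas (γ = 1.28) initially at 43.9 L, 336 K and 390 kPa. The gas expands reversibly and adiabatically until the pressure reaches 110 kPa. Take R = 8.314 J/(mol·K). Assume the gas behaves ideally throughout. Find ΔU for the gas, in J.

n = P₁V₁/(RT₁) = 390×43.9/(8.314×336) = 6.13 mol.
Adiabatic: T₂/T₁ = (P₂/P₁)^((γ−1)/γ) ⇒ T₂ = 336×(0.282)^0.219 = 255 K; V₂ = 118 L.
For an ideal gas ΔU = nCvΔT with Cv = R/(γ−1) = 29.7 J/(mol·K).
ΔU = 6.13×29.7×(255−336) = -14800 J.

-14800 J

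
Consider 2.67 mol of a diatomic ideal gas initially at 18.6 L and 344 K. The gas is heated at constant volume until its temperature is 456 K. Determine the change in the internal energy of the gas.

6220 J

P₁ = nRT₁/V₁ = 2.67×8.314×344/18.6 = 411 kPa.
Isochoric: V stays 18.6 L; P/T = const ⇒ T₂ = 456 K, P₂ = 544 kPa.
For an ideal gas ΔU = nCvΔT with Cv = (5/2)R = 20.8 J/(mol·K).
ΔU = 2.67×20.8×(456−344) = 6220 J.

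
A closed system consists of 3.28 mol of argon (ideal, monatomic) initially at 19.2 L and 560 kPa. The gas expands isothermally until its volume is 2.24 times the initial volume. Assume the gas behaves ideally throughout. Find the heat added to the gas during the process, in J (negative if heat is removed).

T₁ = P₁V₁/(nR) = 560×19.2/(3.28×8.314) = 394 K.
Isothermal: T stays 394 K; PV = const ⇒ V₂ = 43.0 L, P₂ = 250 kPa.
ΔU = 0 (ideal gas, T constant).
W = nRT ln(V₂/V₁) = 3.28×8.314×394×ln(2.24) = 8670 J.
Q = ΔU + W = 8670 J.

8670 J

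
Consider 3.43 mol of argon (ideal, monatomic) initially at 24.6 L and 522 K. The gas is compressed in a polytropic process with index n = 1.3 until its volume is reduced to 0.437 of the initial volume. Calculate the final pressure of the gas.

1780 kPa

P₁ = nRT₁/V₁ = 3.43×8.314×522/24.6 = 605 kPa.
Polytropic n=1.3: T₂ = T₁(V₁/V₂)^(n−1) = 522×(2.29)^0.30 = 669 K; P₂ = P₁(V₁/V₂)^n = 1780 kPa.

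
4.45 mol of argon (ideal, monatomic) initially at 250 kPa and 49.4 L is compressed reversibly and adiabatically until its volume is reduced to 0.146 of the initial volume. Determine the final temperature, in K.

T₁ = P₁V₁/(nR) = 250×49.4/(4.45×8.314) = 334 K.
Adiabatic: TV^(γ−1) = const ⇒ T₂ = 334×(6.85)^0.667 = 1200 K; PV^γ = const ⇒ P₂ = 6180 kPa.

1200 K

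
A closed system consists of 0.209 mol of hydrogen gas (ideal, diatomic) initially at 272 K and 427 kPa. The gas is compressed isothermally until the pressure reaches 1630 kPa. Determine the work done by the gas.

V₁ = nRT₁/P₁ = 0.209×8.314×272/427 = 1.11 L.
Isothermal: T stays 272 K; PV = const ⇒ V₂ = 0.290 L, P₂ = 1630 kPa.
W = nRT ln(V₂/V₁) = 0.209×8.314×272×ln(0.262) = -633 J.

-633 J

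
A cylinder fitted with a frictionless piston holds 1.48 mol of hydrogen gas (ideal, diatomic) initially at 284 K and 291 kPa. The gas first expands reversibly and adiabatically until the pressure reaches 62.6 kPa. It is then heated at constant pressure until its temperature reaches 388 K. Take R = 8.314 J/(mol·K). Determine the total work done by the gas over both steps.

5630 J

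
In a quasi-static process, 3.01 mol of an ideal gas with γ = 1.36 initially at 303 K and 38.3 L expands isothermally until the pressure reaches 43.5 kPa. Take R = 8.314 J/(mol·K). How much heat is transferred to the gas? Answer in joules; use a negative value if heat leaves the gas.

P₁ = nRT₁/V₁ = 3.01×8.314×303/38.3 = 198 kPa.
Isothermal: T stays 303 K; PV = const ⇒ V₂ = 174 L, P₂ = 43.5 kPa.
ΔU = 0 (ideal gas, T constant).
W = nRT ln(V₂/V₁) = 3.01×8.314×303×ln(4.55) = 11500 J.
Q = ΔU + W = 11500 J.

11500 J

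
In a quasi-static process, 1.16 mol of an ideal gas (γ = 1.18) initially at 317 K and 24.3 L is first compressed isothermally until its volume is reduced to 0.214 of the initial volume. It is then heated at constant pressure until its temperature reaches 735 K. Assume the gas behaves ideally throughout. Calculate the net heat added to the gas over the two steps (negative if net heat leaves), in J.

21700 J

P₁ = nRT₁/V₁ = 1.16×8.314×317/24.3 = 126 kPa.
Step 1 — Isothermal: T stays 317 K; PV = const ⇒ V₂ = 5.20 L, P₂ = 588 kPa.
ΔU = 0 (ideal gas, T constant).
W = nRT ln(V₂/V₁) = 1.16×8.314×317×ln(0.214) = -4710 J.
Q = ΔU + W = -4710 J.
State after step 1: P = 588 kPa, V = 5.20 L, T = 317 K.
Step 2 — Isobaric: P stays 588 kPa; V/T = const ⇒ T₂ = 735 K, V₂ = 12.1 L.
W = PΔV = 588×(12.1−5.20) kPa·L = 4030 J.
ΔU = nCvΔT = 1.16×46.2×(735−317) = 22400 J.
Q = ΔU + W = nCpΔT = 26400 J.
Net over both steps: W = -682 J, Q = 21700 J, ΔU = 22400 J.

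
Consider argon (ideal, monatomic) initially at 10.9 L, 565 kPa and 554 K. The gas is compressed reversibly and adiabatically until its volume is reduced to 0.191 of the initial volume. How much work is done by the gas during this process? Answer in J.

-18600 J

n = P₁V₁/(RT₁) = 565×10.9/(8.314×554) = 1.34 mol.
Adiabatic: TV^(γ−1) = const ⇒ T₂ = 554×(5.24)^0.667 = 1670 K; PV^γ = const ⇒ P₂ = 8920 kPa.
ΔU = nCvΔT = 1.34×12.5×(1670−554) = 18600 J.
Q = 0 for an adiabatic process, so W = −ΔU = -18600 J.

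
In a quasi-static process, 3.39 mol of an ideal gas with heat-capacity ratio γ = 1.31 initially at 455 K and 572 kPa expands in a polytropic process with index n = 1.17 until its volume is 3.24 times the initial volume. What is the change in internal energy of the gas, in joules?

V₁ = nRT₁/P₁ = 3.39×8.314×455/572 = 22.4 L.
Polytropic n=1.17: T₂ = T₁(V₁/V₂)^(n−1) = 455×(0.309)^0.17 = 373 K; P₂ = P₁(V₁/V₂)^n = 145 kPa.
For an ideal gas ΔU = nCvΔT with Cv = R/(γ−1) = 26.8 J/(mol·K).
ΔU = 3.39×26.8×(373−455) = -7490 J.

-7490 J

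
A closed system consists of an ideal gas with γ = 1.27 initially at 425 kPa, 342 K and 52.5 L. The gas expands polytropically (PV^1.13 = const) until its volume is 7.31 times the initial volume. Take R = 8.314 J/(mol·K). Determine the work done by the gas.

39100 J

n = P₁V₁/(RT₁) = 425×52.5/(8.314×342) = 7.85 mol.
Polytropic n=1.13: T₂ = T₁(V₁/V₂)^(n−1) = 342×(0.137)^0.13 = 264 K; P₂ = P₁(V₁/V₂)^n = 44.9 kPa.
W = (P₁V₁−P₂V₂)/(n−1) = (425×52.5−44.9×384)/0.13 = 39100 J.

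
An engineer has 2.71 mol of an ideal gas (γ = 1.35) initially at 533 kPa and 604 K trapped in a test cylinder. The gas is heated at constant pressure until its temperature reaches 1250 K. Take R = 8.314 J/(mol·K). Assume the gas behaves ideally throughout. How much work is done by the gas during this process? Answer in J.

V₁ = nRT₁/P₁ = 2.71×8.314×604/533 = 25.5 L.
Isobaric: P stays 533 kPa; V/T = const ⇒ T₂ = 1250 K, V₂ = 52.8 L.
W = PΔV = 533×(52.8−25.5) kPa·L = 14600 J.

14600 J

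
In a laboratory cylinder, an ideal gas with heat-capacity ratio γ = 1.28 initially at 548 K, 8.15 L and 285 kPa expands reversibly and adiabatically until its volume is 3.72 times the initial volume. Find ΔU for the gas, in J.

-2550 J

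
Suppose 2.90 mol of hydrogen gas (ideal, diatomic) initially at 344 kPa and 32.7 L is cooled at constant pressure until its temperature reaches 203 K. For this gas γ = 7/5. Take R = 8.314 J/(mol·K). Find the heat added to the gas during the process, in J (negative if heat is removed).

T₁ = P₁V₁/(nR) = 344×32.7/(2.90×8.314) = 467 K.
Isobaric: P stays 344 kPa; V/T = const ⇒ T₂ = 203 K, V₂ = 14.2 L.
W = PΔV = 344×(14.2−32.7) kPa·L = -6350 J.
ΔU = nCvΔT = 2.90×20.8×(203−467) = -15900 J.
Q = ΔU + W = nCpΔT = -22200 J.

-22200 J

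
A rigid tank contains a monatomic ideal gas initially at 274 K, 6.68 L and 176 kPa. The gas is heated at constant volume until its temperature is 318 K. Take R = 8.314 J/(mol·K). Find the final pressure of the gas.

Isochoric: V stays 6.68 L; P/T = const ⇒ T₂ = 318 K, P₂ = 204 kPa.

204 kPa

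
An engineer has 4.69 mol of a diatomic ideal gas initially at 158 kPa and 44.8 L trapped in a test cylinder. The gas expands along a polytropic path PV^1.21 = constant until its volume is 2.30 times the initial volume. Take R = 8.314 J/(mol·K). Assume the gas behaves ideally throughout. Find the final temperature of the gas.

152 K

T₁ = P₁V₁/(nR) = 158×44.8/(4.69×8.314) = 182 K.
Polytropic n=1.21: T₂ = T₁(V₁/V₂)^(n−1) = 182×(0.435)^0.21 = 152 K; P₂ = P₁(V₁/V₂)^n = 57.7 kPa.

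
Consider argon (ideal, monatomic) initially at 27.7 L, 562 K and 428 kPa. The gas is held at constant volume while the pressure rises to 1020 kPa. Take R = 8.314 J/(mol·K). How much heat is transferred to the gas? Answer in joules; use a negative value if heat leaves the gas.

n = P₁V₁/(RT₁) = 428×27.7/(8.314×562) = 2.54 mol.
Isochoric: V stays 27.7 L; P/T = const ⇒ T₂ = 1340 K, P₂ = 1020 kPa.
W = 0 (no volume change).
ΔU = nCvΔT = 2.54×12.5×(1340−562) = 24600 J.
Q = ΔU = 24600 J.

24600 J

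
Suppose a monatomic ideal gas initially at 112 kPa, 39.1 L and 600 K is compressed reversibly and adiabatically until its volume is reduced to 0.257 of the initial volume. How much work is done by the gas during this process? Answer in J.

-9680 J

n = P₁V₁/(RT₁) = 112×39.1/(8.314×600) = 0.878 mol.
Adiabatic: TV^(γ−1) = const ⇒ T₂ = 600×(3.89)^0.667 = 1480 K; PV^γ = const ⇒ P₂ = 1080 kPa.
ΔU = nCvΔT = 0.878×12.5×(1480−600) = 9680 J.
Q = 0 for an adiabatic process, so W = −ΔU = -9680 J.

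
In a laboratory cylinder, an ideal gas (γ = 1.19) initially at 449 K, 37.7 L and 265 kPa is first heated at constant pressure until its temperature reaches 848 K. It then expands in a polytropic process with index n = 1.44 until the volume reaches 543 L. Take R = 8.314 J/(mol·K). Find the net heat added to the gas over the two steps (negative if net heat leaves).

n = P₁V₁/(RT₁) = 265×37.7/(8.314×449) = 2.68 mol.
Step 1 — Isobaric: P stays 265 kPa; V/T = const ⇒ T₂ = 848 K, V₂ = 71.2 L.
W = PΔV = 265×(71.2−37.7) kPa·L = 8880 J.
ΔU = nCvΔT = 2.68×43.8×(848−449) = 46700 J.
Q = ΔU + W = nCpΔT = 55600 J.
State after step 1: P = 265 kPa, V = 71.2 L, T = 848 K.
Step 2 — Polytropic n=1.44: T₂ = T₁(V₁/V₂)^(n−1) = 848×(0.131)^0.44 = 347 K; P₂ = P₁(V₁/V₂)^n = 14.2 kPa.
W = (P₁V₁−P₂V₂)/(n−1) = (265×71.2−14.2×543)/0.44 = 25300 J.
ΔU = nCvΔT = 2.68×43.8×(347−848) = -58700 J.
Q = ΔU + W = -33300 J.
Net over both steps: W = 34200 J, Q = 22300 J, ΔU = -12000 J.

22300 J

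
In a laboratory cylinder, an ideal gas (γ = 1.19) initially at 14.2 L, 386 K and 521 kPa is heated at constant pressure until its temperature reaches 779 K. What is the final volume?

28.7 L

Isobaric: P stays 521 kPa; V/T = const ⇒ T₂ = 779 K, V₂ = 28.7 L.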